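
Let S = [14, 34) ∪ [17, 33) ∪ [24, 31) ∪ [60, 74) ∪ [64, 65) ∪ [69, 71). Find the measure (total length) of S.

Merged: [14, 34), [60, 74).
Lengths: 20 + 14 = 34.

34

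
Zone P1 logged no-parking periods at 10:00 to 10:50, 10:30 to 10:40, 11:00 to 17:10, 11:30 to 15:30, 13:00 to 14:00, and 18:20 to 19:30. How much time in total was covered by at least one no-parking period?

8 h 10 min

Merged: 10:00–10:50, 11:00–17:10, 18:20–19:30.
Lengths: 50 min + 6 h 10 min + 1 h 10 min = 8 h 10 min.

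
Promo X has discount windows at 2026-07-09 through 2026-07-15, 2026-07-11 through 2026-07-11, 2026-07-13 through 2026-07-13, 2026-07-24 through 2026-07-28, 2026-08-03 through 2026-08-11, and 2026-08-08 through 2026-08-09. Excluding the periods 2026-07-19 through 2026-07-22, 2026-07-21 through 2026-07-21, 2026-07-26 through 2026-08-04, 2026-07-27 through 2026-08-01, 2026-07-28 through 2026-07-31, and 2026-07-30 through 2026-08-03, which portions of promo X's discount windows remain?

2026-07-09 through 2026-07-15, 2026-07-24 through 2026-07-25, 2026-08-05 through 2026-08-11

A, merged: 2026-07-09 through 2026-07-15, 2026-07-24 through 2026-07-28, 2026-08-03 through 2026-08-11.
B, merged: 2026-07-19 through 2026-07-22, 2026-07-26 through 2026-08-04.
2026-07-09 through 2026-07-15: nothing removed.
2026-07-24 through 2026-07-28 \ B = 2026-07-24 through 2026-07-25.
2026-08-03 through 2026-08-11 \ B = 2026-08-05 through 2026-08-11.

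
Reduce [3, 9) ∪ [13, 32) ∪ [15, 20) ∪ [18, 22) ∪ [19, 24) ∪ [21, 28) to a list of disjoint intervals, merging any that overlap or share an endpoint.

[3, 9) ∪ [13, 32)

[13, 32) is disjoint → start new block.
[15, 20) overlaps/touches [13, 32) → extend to [13, 32).
[18, 22) overlaps/touches [13, 32) → extend to [13, 32).
[19, 24) overlaps/touches [13, 32) → extend to [13, 32).
[21, 28) overlaps/touches [13, 32) → extend to [13, 32).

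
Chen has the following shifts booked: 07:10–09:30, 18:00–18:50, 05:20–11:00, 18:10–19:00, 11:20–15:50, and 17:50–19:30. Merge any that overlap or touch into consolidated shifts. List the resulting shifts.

Sort by start: 05:20-11:00, 07:10-09:30, 11:20-15:50, 17:50-19:30, 18:00-18:50, 18:10-19:00.
07:10-09:30 overlaps/touches 05:20-11:00 → extend to 05:20-11:00.
11:20-15:50 is disjoint → start new block.
17:50-19:30 is disjoint → start new block.
18:00-18:50 overlaps/touches 17:50-19:30 → extend to 17:50-19:30.
18:10-19:00 overlaps/touches 17:50-19:30 → extend to 17:50-19:30.

05:20-11:00, 11:20-15:50, 17:50-19:30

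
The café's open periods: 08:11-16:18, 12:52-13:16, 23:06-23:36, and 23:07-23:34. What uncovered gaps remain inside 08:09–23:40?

Covered (merged): 08:11–16:18, 23:06–23:36.
Complement within 08:09–23:40: 08:09–08:11, 16:18–23:06, 23:36–23:40.

08:09–08:11, 16:18–23:06, 23:36–23:40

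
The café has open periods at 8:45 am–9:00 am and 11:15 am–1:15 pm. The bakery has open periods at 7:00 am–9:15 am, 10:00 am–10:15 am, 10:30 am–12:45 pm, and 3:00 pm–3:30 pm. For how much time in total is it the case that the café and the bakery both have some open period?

1 h 45 min

A ∩ B = 8:45 am–9:00 am, 11:15 am–12:45 pm.
Total: 15 min + 1 h 30 min = 1 h 45 min.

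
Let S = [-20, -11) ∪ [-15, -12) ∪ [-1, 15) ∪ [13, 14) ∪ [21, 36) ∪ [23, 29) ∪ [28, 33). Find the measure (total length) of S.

40

Merged: [-20, -11), [-1, 15), [21, 36).
Lengths: 9 + 16 + 15 = 40.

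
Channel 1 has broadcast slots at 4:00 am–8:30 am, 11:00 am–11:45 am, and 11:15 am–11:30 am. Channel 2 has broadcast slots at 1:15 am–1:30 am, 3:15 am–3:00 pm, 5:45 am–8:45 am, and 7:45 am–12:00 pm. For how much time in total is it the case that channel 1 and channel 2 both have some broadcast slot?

5 h 15 min

A, merged: 4:00 am–8:30 am, 11:00 am–11:45 am.
B, merged: 1:15 am–1:30 am, 3:15 am–3:00 pm.
A ∩ B = 4:00 am–8:30 am, 11:00 am–11:45 am.
Total: 4 h 30 min + 45 min = 5 h 15 min.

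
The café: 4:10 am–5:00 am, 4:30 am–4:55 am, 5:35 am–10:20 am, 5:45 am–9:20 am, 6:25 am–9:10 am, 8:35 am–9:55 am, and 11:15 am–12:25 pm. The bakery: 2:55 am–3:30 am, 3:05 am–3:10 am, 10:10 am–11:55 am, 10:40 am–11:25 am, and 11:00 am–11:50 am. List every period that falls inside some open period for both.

First set merges to 4:10 am–5:00 am, 5:35 am–10:20 am, 11:15 am–12:25 pm.
Second set merges to 2:55 am–3:30 am, 10:10 am–11:55 am.
4:10 am–5:00 am falls entirely outside B.
5:35 am–10:20 am overlaps B on 10:10 am–10:20 am.
11:15 am–12:25 pm overlaps B on 11:15 am–11:55 am.

10:10 am–10:20 am, 11:15 am–11:55 am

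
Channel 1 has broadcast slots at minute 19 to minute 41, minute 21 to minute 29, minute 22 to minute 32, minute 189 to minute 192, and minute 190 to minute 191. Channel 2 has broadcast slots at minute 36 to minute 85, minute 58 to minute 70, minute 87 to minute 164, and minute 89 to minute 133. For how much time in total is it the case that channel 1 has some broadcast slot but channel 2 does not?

20 minutes

Merge the first list: minute 19 to minute 41, minute 189 to minute 192.
Merge the second list: minute 36 to minute 85, minute 87 to minute 164.
A \ B = minute 19 to minute 36, minute 189 to minute 192.
Total: 17 minutes + 3 minutes = 20 minutes.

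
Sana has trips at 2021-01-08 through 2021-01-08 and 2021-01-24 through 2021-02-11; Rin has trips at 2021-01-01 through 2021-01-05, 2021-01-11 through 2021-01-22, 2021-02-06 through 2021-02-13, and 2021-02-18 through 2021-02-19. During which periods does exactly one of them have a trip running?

2021-01-01 through 2021-01-05, 2021-01-08 through 2021-01-08, 2021-01-11 through 2021-01-22, 2021-01-24 through 2021-02-05, 2021-02-12 through 2021-02-13, 2021-02-18 through 2021-02-19

A \ B = 2021-01-08 through 2021-01-08, 2021-01-24 through 2021-02-05.
B \ A = 2021-01-01 through 2021-01-05, 2021-01-11 through 2021-01-22, 2021-02-12 through 2021-02-13, 2021-02-18 through 2021-02-19.
Union of the two gives the symmetric difference.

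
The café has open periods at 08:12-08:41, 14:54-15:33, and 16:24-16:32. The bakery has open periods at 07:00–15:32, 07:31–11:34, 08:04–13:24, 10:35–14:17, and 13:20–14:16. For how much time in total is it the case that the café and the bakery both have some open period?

B, merged: 07:00–15:32.
A ∩ B = 08:12–08:41, 14:54–15:32.
Total: 29 min + 38 min = 1 h 7 min.

1 h 7 min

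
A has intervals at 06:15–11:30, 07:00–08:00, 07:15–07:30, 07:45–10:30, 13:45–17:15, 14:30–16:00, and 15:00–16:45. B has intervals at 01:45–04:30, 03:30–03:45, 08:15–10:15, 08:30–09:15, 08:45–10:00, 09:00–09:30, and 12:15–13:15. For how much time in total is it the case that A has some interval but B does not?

6 h 45 min

First set merges to 06:15-11:30, 13:45-17:15.
Second set merges to 01:45-04:30, 08:15-10:15, 12:15-13:15.
A \ B = 06:15-08:15, 10:15-11:30, 13:45-17:15.
Total: 2 h + 1 h 15 min + 3 h 30 min = 6 h 45 min.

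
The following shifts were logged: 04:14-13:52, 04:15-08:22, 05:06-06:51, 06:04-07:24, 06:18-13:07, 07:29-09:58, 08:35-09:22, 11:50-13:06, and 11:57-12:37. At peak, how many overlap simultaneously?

5

Walk the sorted start/end points keeping a running depth.
The depth first hits 5 at 06:18.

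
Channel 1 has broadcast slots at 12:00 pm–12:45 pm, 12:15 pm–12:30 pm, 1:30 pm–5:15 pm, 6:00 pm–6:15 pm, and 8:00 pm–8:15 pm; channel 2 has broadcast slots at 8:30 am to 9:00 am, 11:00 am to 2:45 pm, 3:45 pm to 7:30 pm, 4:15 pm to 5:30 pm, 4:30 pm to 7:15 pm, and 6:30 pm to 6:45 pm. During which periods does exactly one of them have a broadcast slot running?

First set merges to 12:00 pm–12:45 pm, 1:30 pm–5:15 pm, 6:00 pm–6:15 pm, 8:00 pm–8:15 pm.
Second set merges to 8:30 am–9:00 am, 11:00 am–2:45 pm, 3:45 pm–7:30 pm.
Only in the first: 2:45 pm–3:45 pm, 8:00 pm–8:15 pm.
Only in the second: 8:30 am–9:00 am, 11:00 am–12:00 pm, 12:45 pm–1:30 pm, 5:15 pm–6:00 pm, 6:15 pm–7:30 pm.
Together these are the periods covered by exactly one.

8:30 am–9:00 am, 11:00 am–12:00 pm, 12:45 pm–1:30 pm, 2:45 pm–3:45 pm, 5:15 pm–6:00 pm, 6:15 pm–7:30 pm, 8:00 pm–8:15 pm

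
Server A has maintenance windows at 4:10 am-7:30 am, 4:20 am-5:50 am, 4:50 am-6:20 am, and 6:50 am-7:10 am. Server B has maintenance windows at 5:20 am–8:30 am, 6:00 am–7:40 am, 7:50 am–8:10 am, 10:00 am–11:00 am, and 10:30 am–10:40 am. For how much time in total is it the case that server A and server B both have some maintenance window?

2 h 10 min

First set merges to 4:10 am–7:30 am.
Second set merges to 5:20 am–8:30 am, 10:00 am–11:00 am.
A ∩ B = 5:20 am–7:30 am.
Total: 2 h 10 min.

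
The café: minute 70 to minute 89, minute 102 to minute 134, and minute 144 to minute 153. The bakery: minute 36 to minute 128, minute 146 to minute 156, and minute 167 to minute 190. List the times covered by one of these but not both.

A \ B = minute 128 to minute 134, minute 144 to minute 146.
B \ A = minute 36 to minute 70, minute 89 to minute 102, minute 153 to minute 156, minute 167 to minute 190.
Union of the two gives the symmetric difference.

minute 36 to minute 70, minute 89 to minute 102, minute 128 to minute 134, minute 144 to minute 146, minute 153 to minute 156, minute 167 to minute 190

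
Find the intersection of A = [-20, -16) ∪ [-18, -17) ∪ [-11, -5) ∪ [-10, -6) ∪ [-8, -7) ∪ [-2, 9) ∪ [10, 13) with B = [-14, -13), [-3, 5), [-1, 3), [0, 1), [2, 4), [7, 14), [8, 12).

[-2, 5) ∪ [7, 9) ∪ [10, 13)

A, merged: [-20, -16), [-11, -5), [-2, 9), [10, 13).
B, merged: [-14, -13), [-3, 5), [7, 14).
[-20, -16): no overlap with the second set.
[-11, -5): no overlap with the second set.
[-2, 9) meets the second set on [-2, 5), [7, 9).
[10, 13) meets the second set on [10, 13).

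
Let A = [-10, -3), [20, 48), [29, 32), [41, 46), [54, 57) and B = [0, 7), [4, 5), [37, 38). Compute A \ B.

First set merges to [-10, -3), [20, 48), [54, 57).
Second set merges to [0, 7), [37, 38).
[-10, -3) is untouched.
[20, 48) with B removed leaves [20, 37), [38, 48).
[54, 57) is untouched.

[-10, -3) ∪ [20, 37) ∪ [38, 48) ∪ [54, 57)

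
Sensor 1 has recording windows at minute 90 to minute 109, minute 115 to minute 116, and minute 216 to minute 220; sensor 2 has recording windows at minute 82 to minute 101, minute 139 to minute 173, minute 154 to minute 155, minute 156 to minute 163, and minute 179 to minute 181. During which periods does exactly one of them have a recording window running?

B, merged: minute 82 to minute 101, minute 139 to minute 173, minute 179 to minute 181.
A \ B = minute 101 to minute 109, minute 115 to minute 116, minute 216 to minute 220.
B \ A = minute 82 to minute 90, minute 139 to minute 173, minute 179 to minute 181.
Union of the two gives the symmetric difference.

minute 82 to minute 90, minute 101 to minute 109, minute 115 to minute 116, minute 139 to minute 173, minute 179 to minute 181, minute 216 to minute 220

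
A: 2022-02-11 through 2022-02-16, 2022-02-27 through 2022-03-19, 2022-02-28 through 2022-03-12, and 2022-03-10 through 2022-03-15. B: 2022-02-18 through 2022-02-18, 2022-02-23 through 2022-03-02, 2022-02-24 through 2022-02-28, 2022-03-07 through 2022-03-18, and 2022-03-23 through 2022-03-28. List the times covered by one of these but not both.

2022-02-11 through 2022-02-16, 2022-02-18 through 2022-02-18, 2022-02-23 through 2022-02-26, 2022-03-03 through 2022-03-06, 2022-03-19 through 2022-03-19, 2022-03-23 through 2022-03-28

Merge the first list: 2022-02-11 through 2022-02-16, 2022-02-27 through 2022-03-19.
Merge the second list: 2022-02-18 through 2022-02-18, 2022-02-23 through 2022-03-02, 2022-03-07 through 2022-03-18, 2022-03-23 through 2022-03-28.
A but not B: 2022-02-11 through 2022-02-16, 2022-03-03 through 2022-03-06, 2022-03-19 through 2022-03-19.
B but not A: 2022-02-18 through 2022-02-18, 2022-02-23 through 2022-02-26, 2022-03-23 through 2022-03-28.
Combining gives A △ B.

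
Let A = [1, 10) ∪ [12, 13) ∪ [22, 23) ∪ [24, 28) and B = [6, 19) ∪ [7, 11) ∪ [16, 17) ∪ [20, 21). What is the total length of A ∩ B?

5

Merge the second list: [6, 19), [20, 21).
A ∩ B = [6, 10), [12, 13).
Total: 4 + 1 = 5.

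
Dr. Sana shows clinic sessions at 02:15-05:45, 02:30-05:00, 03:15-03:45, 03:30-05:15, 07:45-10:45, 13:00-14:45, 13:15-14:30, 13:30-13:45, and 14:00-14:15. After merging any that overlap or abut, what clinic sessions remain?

02:15–05:45, 07:45–10:45, 13:00–14:45

02:30–05:00 overlaps/touches 02:15–05:45 → extend to 02:15–05:45.
03:15–03:45 overlaps/touches 02:15–05:45 → extend to 02:15–05:45.
03:30–05:15 overlaps/touches 02:15–05:45 → extend to 02:15–05:45.
07:45–10:45 is disjoint → start new block.
13:00–14:45 is disjoint → start new block.
13:15–14:30 overlaps/touches 13:00–14:45 → extend to 13:00–14:45.
13:30–13:45 overlaps/touches 13:00–14:45 → extend to 13:00–14:45.
14:00–14:15 overlaps/touches 13:00–14:45 → extend to 13:00–14:45.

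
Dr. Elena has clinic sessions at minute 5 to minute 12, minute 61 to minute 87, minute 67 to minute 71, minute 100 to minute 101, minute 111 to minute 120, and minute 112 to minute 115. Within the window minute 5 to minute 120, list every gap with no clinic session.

minute 12 to minute 61, minute 87 to minute 100, minute 101 to minute 111

The merged coverage is minute 5 to minute 12, minute 61 to minute 87, minute 100 to minute 101, minute 111 to minute 120.
Gaps within minute 5 to minute 120: minute 12 to minute 61, minute 87 to minute 100, minute 101 to minute 111.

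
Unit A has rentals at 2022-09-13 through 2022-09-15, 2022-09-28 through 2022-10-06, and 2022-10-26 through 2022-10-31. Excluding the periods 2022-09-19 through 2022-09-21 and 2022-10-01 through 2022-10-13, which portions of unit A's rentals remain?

2022-09-13 through 2022-09-15 is untouched.
2022-09-28 through 2022-10-06 with B removed leaves 2022-09-28 through 2022-09-30.
2022-10-26 through 2022-10-31 is untouched.

2022-09-13 through 2022-09-15, 2022-09-28 through 2022-09-30, 2022-10-26 through 2022-10-31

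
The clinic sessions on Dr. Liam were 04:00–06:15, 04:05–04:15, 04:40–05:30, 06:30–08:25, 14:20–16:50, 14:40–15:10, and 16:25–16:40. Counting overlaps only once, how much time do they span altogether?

6 h 40 min

Merged: 04:00–06:15, 06:30–08:25, 14:20–16:50.
Lengths: 2 h 15 min + 1 h 55 min + 2 h 30 min = 6 h 40 min.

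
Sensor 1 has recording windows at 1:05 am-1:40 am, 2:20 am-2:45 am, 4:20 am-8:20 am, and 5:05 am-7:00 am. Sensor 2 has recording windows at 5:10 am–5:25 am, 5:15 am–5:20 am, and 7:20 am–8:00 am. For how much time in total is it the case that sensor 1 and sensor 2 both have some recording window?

55 min

A, merged: 1:05 am–1:40 am, 2:20 am–2:45 am, 4:20 am–8:20 am.
B, merged: 5:10 am–5:25 am, 7:20 am–8:00 am.
A ∩ B = 5:10 am–5:25 am, 7:20 am–8:00 am.
Total: 15 min + 40 min = 55 min.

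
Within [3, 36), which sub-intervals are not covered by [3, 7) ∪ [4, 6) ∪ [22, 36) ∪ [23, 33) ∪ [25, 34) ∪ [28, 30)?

[7, 22)

After merging, the occupied span is [3, 7), [22, 36).
Gaps within [3, 36): [7, 22).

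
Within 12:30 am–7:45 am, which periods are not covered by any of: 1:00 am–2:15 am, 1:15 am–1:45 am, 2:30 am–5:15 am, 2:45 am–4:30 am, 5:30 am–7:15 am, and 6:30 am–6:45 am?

12:30 am–1:00 am, 2:15 am–2:30 am, 5:15 am–5:30 am, 7:15 am–7:45 am

After merging, the occupied span is 1:00 am–2:15 am, 2:30 am–5:15 am, 5:30 am–7:15 am.
Gaps within 12:30 am–7:45 am: 12:30 am–1:00 am, 2:15 am–2:30 am, 5:15 am–5:30 am, 7:15 am–7:45 am.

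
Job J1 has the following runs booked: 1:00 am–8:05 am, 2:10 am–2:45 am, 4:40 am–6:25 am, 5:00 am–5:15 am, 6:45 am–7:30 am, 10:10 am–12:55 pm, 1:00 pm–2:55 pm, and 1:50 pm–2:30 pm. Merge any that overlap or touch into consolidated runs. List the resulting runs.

1:00 am–8:05 am, 10:10 am–12:55 pm, 1:00 pm–2:55 pm

2:10 am–2:45 am overlaps/touches 1:00 am–8:05 am → extend to 1:00 am–8:05 am.
4:40 am–6:25 am overlaps/touches 1:00 am–8:05 am → extend to 1:00 am–8:05 am.
5:00 am–5:15 am overlaps/touches 1:00 am–8:05 am → extend to 1:00 am–8:05 am.
6:45 am–7:30 am overlaps/touches 1:00 am–8:05 am → extend to 1:00 am–8:05 am.
10:10 am–12:55 pm is disjoint → start new block.
1:00 pm–2:55 pm is disjoint → start new block.
1:50 pm–2:30 pm overlaps/touches 1:00 pm–2:55 pm → extend to 1:00 pm–2:55 pm.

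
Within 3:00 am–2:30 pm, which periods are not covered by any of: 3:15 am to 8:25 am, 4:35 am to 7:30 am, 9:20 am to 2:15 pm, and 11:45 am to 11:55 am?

After merging, the occupied span is 3:15 am–8:25 am, 9:20 am–2:15 pm.
Gaps within 3:00 am–2:30 pm: 3:00 am–3:15 am, 8:25 am–9:20 am, 2:15 pm–2:30 pm.

3:00 am–3:15 am, 8:25 am–9:20 am, 2:15 pm–2:30 pm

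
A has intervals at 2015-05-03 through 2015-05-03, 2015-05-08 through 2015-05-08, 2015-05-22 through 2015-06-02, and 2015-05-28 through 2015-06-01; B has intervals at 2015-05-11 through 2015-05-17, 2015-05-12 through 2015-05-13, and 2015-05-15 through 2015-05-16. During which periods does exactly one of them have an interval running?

Merge the first list: 2015-05-03 through 2015-05-03, 2015-05-08 through 2015-05-08, 2015-05-22 through 2015-06-02.
Merge the second list: 2015-05-11 through 2015-05-17.
Only in the first: 2015-05-03 through 2015-05-03, 2015-05-08 through 2015-05-08, 2015-05-22 through 2015-06-02.
Only in the second: 2015-05-11 through 2015-05-17.
Together these are the periods covered by exactly one.

2015-05-03 through 2015-05-03, 2015-05-08 through 2015-05-08, 2015-05-11 through 2015-05-17, 2015-05-22 through 2015-06-02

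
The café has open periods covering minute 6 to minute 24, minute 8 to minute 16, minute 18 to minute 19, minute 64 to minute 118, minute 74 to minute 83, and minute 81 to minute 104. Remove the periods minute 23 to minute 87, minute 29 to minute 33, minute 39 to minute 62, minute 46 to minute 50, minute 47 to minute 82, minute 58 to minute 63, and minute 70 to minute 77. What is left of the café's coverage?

minute 6 to minute 23, minute 87 to minute 118

A, merged: minute 6 to minute 24, minute 64 to minute 118.
B, merged: minute 23 to minute 87.
minute 6 to minute 24 \ B = minute 6 to minute 23.
minute 64 to minute 118 \ B = minute 87 to minute 118.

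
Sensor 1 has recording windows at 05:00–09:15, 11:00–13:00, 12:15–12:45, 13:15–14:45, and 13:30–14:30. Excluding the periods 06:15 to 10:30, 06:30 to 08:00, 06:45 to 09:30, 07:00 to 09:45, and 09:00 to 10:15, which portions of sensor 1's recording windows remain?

05:00–06:15, 11:00–13:00, 13:15–14:45

Merge the first list: 05:00–09:15, 11:00–13:00, 13:15–14:45.
Merge the second list: 06:15–10:30.
05:00–09:15 minus B → 05:00–06:15.
11:00–13:00: no B overlap → unchanged.
13:15–14:45: no B overlap → unchanged.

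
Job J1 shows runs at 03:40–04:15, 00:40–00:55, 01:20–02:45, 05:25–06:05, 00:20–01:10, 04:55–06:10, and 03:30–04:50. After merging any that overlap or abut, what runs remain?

00:20-01:10, 01:20-02:45, 03:30-04:50, 04:55-06:10

Sort by start: 00:20-01:10, 00:40-00:55, 01:20-02:45, 03:30-04:50, 03:40-04:15, 04:55-06:10, 05:25-06:05.
00:40-00:55 overlaps/touches 00:20-01:10 → extend to 00:20-01:10.
01:20-02:45 is disjoint → start new block.
03:30-04:50 is disjoint → start new block.
03:40-04:15 overlaps/touches 03:30-04:50 → extend to 03:30-04:50.
04:55-06:10 is disjoint → start new block.
05:25-06:05 overlaps/touches 04:55-06:10 → extend to 04:55-06:10.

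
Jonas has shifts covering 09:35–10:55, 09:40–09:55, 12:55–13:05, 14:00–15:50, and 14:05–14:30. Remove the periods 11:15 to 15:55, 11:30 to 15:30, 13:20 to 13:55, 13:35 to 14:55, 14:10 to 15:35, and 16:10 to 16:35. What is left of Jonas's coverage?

09:35–10:55

First set merges to 09:35–10:55, 12:55–13:05, 14:00–15:50.
Second set merges to 11:15–15:55, 16:10–16:35.
09:35–10:55: no B overlap → unchanged.
12:55–13:05: fully covered by B → removed.
14:00–15:50: fully covered by B → removed.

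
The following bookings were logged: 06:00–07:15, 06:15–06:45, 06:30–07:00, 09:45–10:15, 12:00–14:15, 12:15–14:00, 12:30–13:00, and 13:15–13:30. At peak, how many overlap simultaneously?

3

Walk the sorted start/end points keeping a running depth.
The depth first hits 3 at 06:30.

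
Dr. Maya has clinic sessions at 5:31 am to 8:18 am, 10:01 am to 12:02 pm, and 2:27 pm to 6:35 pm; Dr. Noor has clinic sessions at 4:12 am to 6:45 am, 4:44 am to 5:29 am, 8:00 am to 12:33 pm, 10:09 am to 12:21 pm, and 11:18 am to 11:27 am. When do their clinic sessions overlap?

B, merged: 4:12 am-6:45 am, 8:00 am-12:33 pm.
5:31 am-8:18 am meets the second set on 5:31 am-6:45 am, 8:00 am-8:18 am.
10:01 am-12:02 pm meets the second set on 10:01 am-12:02 pm.
2:27 pm-6:35 pm: no overlap with the second set.

5:31 am-6:45 am, 8:00 am-8:18 am, 10:01 am-12:02 pm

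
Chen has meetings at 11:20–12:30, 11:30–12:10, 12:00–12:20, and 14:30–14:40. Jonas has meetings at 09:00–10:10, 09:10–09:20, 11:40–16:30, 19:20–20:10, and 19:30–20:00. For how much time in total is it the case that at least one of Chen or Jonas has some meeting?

A, merged: 11:20–12:30, 14:30–14:40.
B, merged: 09:00–10:10, 11:40–16:30, 19:20–20:10.
A ∪ B = 09:00–10:10, 11:20–16:30, 19:20–20:10.
Total: 1 h 10 min + 5 h 10 min + 50 min = 7 h 10 min.

7 h 10 min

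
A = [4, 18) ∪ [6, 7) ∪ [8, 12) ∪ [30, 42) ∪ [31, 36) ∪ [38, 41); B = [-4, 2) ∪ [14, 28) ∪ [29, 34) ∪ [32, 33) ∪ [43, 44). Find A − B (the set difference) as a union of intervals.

Merge the first list: [4, 18), [30, 42).
Merge the second list: [-4, 2), [14, 28), [29, 34), [43, 44).
[4, 18) minus B → [4, 14).
[30, 42) minus B → [34, 42).

[4, 14) ∪ [34, 42)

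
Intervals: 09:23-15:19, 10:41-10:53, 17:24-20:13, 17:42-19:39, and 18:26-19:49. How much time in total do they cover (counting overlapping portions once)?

Merged: 09:23–15:19, 17:24–20:13.
Lengths: 5 h 56 min + 2 h 49 min = 8 h 45 min.

8 h 45 min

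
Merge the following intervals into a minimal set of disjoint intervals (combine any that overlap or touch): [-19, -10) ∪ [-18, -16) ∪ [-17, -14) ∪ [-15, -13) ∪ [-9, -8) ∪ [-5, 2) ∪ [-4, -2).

[-19, -10) ∪ [-9, -8) ∪ [-5, 2)

[-18, -16) overlaps/touches [-19, -10) → extend to [-19, -10).
[-17, -14) overlaps/touches [-19, -10) → extend to [-19, -10).
[-15, -13) overlaps/touches [-19, -10) → extend to [-19, -10).
[-9, -8) is disjoint → start new block.
[-5, 2) is disjoint → start new block.
[-4, -2) overlaps/touches [-5, 2) → extend to [-5, 2).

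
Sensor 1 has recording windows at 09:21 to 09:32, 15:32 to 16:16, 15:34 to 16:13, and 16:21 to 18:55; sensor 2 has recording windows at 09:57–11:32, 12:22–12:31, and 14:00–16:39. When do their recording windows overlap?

Merge the first list: 09:21-09:32, 15:32-16:16, 16:21-18:55.
09:21-09:32: no overlap with the second set.
15:32-16:16 meets the second set on 15:32-16:16.
16:21-18:55 meets the second set on 16:21-16:39.

15:32-16:16, 16:21-16:39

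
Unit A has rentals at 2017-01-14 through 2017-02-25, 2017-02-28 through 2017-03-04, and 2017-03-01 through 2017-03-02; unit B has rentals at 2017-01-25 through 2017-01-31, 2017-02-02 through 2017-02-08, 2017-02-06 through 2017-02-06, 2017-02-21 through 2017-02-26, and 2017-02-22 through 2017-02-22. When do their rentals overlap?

2017-01-25 through 2017-01-31, 2017-02-02 through 2017-02-08, 2017-02-21 through 2017-02-25

Merge the first list: 2017-01-14 through 2017-02-25, 2017-02-28 through 2017-03-04.
Merge the second list: 2017-01-25 through 2017-01-31, 2017-02-02 through 2017-02-08, 2017-02-21 through 2017-02-26.
2017-01-14 through 2017-02-25 overlaps B on 2017-01-25 through 2017-01-31, 2017-02-02 through 2017-02-08, 2017-02-21 through 2017-02-25.
2017-02-28 through 2017-03-04 falls entirely outside B.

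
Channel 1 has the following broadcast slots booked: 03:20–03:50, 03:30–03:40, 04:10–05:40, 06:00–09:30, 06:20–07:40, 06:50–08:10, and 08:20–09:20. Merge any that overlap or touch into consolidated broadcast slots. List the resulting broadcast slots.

03:30–03:40 overlaps/touches 03:20–03:50 → extend to 03:20–03:50.
04:10–05:40 is disjoint → start new block.
06:00–09:30 is disjoint → start new block.
06:20–07:40 overlaps/touches 06:00–09:30 → extend to 06:00–09:30.
06:50–08:10 overlaps/touches 06:00–09:30 → extend to 06:00–09:30.
08:20–09:20 overlaps/touches 06:00–09:30 → extend to 06:00–09:30.

03:20–03:50, 04:10–05:40, 06:00–09:30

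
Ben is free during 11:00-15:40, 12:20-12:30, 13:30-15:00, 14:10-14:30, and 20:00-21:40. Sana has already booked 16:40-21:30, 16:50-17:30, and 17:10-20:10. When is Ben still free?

11:00–15:40, 21:30–21:40

First set merges to 11:00–15:40, 20:00–21:40.
Second set merges to 16:40–21:30.
11:00–15:40: no B overlap → unchanged.
20:00–21:40 minus B → 21:30–21:40.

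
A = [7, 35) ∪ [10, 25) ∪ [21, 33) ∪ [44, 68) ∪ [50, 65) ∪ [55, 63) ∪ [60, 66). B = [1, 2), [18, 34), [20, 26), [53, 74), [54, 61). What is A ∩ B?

[18, 34) ∪ [53, 68)

First set merges to [7, 35), [44, 68).
Second set merges to [1, 2), [18, 34), [53, 74).
[7, 35) meets the second set on [18, 34).
[44, 68) meets the second set on [53, 68).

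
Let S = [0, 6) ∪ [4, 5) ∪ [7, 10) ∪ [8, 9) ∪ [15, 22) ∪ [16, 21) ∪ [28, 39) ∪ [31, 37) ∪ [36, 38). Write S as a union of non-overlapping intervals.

[0, 6) ∪ [7, 10) ∪ [15, 22) ∪ [28, 39)

[4, 5) overlaps/touches [0, 6) → extend to [0, 6).
[7, 10) is disjoint → start new block.
[8, 9) overlaps/touches [7, 10) → extend to [7, 10).
[15, 22) is disjoint → start new block.
[16, 21) overlaps/touches [15, 22) → extend to [15, 22).
[28, 39) is disjoint → start new block.
[31, 37) overlaps/touches [28, 39) → extend to [28, 39).
[36, 38) overlaps/touches [28, 39) → extend to [28, 39).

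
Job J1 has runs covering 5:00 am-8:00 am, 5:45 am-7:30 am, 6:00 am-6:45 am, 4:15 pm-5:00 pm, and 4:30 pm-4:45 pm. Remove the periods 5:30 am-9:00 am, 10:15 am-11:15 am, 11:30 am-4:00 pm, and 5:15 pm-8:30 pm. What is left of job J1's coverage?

5:00 am–5:30 am, 4:15 pm–5:00 pm

Merge the first list: 5:00 am–8:00 am, 4:15 pm–5:00 pm.
5:00 am–8:00 am with B removed leaves 5:00 am–5:30 am.
4:15 pm–5:00 pm is untouched.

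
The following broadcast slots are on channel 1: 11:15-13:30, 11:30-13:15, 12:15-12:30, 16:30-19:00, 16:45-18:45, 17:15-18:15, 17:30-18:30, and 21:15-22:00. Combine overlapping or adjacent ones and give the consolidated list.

11:30–13:15 overlaps/touches 11:15–13:30 → extend to 11:15–13:30.
12:15–12:30 overlaps/touches 11:15–13:30 → extend to 11:15–13:30.
16:30–19:00 is disjoint → start new block.
16:45–18:45 overlaps/touches 16:30–19:00 → extend to 16:30–19:00.
17:15–18:15 overlaps/touches 16:30–19:00 → extend to 16:30–19:00.
17:30–18:30 overlaps/touches 16:30–19:00 → extend to 16:30–19:00.
21:15–22:00 is disjoint → start new block.

11:15–13:30, 16:30–19:00, 21:15–22:00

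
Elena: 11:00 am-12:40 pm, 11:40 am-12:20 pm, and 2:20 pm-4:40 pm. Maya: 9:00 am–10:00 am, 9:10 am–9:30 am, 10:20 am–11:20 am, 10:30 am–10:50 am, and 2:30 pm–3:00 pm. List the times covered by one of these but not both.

9:00 am–10:00 am, 10:20 am–11:00 am, 11:20 am–12:40 pm, 2:20 pm–2:30 pm, 3:00 pm–4:40 pm

First set merges to 11:00 am–12:40 pm, 2:20 pm–4:40 pm.
Second set merges to 9:00 am–10:00 am, 10:20 am–11:20 am, 2:30 pm–3:00 pm.
A \ B = 11:20 am–12:40 pm, 2:20 pm–2:30 pm, 3:00 pm–4:40 pm.
B \ A = 9:00 am–10:00 am, 10:20 am–11:00 am.
Union of the two gives the symmetric difference.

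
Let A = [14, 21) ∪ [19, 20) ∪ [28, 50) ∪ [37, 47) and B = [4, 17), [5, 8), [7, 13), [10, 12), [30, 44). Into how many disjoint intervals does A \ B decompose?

Merge the first list: [14, 21), [28, 50).
Merge the second list: [4, 17), [30, 44).
A \ B = [17, 21), [28, 30), [44, 50).
That is 3 disjoint pieces.

3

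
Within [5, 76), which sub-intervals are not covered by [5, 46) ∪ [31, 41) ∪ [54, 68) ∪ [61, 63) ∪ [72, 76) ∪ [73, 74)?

[46, 54) ∪ [68, 72)

The merged coverage is [5, 46), [54, 68), [72, 76).
Uncovered inside [5, 76): [46, 54), [68, 72).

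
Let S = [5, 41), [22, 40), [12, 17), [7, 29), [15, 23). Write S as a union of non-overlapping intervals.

[5, 41)

Sort by start: [5, 41), [7, 29), [12, 17), [15, 23), [22, 40).
[7, 29) overlaps/touches [5, 41) → extend to [5, 41).
[12, 17) overlaps/touches [5, 41) → extend to [5, 41).
[15, 23) overlaps/touches [5, 41) → extend to [5, 41).
[22, 40) overlaps/touches [5, 41) → extend to [5, 41).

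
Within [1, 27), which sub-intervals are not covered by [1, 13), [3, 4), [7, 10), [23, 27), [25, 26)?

The merged coverage is [1, 13), [23, 27).
Uncovered inside [1, 27): [13, 23).

[13, 23)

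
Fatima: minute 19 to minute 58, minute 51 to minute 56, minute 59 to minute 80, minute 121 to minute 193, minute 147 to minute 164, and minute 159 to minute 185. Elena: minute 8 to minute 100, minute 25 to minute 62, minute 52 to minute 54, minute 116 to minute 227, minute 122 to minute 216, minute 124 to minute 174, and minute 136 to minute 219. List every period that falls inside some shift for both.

A, merged: minute 19 to minute 58, minute 59 to minute 80, minute 121 to minute 193.
B, merged: minute 8 to minute 100, minute 116 to minute 227.
minute 19 to minute 58 overlaps B on minute 19 to minute 58.
minute 59 to minute 80 overlaps B on minute 59 to minute 80.
minute 121 to minute 193 overlaps B on minute 121 to minute 193.

minute 19 to minute 58, minute 59 to minute 80, minute 121 to minute 193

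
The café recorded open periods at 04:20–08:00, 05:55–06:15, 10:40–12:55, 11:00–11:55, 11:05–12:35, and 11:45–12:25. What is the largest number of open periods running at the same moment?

Walk the sorted start/end points keeping a running depth.
The depth first hits 4 at 11:45.

4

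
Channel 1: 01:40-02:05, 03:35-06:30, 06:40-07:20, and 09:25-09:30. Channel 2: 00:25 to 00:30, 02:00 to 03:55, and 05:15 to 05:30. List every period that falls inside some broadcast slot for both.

02:00–02:05, 03:35–03:55, 05:15–05:30

01:40–02:05 ∩ B → 02:00–02:05.
03:35–06:30 ∩ B → 03:35–03:55, 05:15–05:30.
06:40–07:20 meets no B interval.
09:25–09:30 meets no B interval.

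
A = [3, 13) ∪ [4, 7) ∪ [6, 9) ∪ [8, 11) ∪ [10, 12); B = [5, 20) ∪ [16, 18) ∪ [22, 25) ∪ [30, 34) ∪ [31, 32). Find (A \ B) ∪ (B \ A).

A, merged: [3, 13).
B, merged: [5, 20), [22, 25), [30, 34).
A \ B = [3, 5).
B \ A = [13, 20), [22, 25), [30, 34).
Union of the two gives the symmetric difference.

[3, 5) ∪ [13, 20) ∪ [22, 25) ∪ [30, 34)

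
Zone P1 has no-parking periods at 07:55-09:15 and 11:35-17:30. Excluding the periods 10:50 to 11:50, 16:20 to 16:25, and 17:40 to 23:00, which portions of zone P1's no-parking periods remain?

07:55–09:15: nothing removed.
11:35–17:30 \ B = 11:50–16:20, 16:25–17:30.

07:55–09:15, 11:50–16:20, 16:25–17:30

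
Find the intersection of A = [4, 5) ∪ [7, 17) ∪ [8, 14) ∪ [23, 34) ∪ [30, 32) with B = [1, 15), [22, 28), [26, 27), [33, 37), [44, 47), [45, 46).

[4, 5) ∪ [7, 15) ∪ [23, 28) ∪ [33, 34)

First set merges to [4, 5), [7, 17), [23, 34).
Second set merges to [1, 15), [22, 28), [33, 37), [44, 47).
[4, 5) meets the second set on [4, 5).
[7, 17) meets the second set on [7, 15).
[23, 34) meets the second set on [23, 28), [33, 34).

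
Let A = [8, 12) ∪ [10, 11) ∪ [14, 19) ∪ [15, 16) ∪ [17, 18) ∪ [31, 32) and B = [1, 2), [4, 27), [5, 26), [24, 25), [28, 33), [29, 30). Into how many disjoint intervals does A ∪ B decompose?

A, merged: [8, 12), [14, 19), [31, 32).
B, merged: [1, 2), [4, 27), [28, 33).
A ∪ B = [1, 2), [4, 27), [28, 33).
That is 3 disjoint pieces.

3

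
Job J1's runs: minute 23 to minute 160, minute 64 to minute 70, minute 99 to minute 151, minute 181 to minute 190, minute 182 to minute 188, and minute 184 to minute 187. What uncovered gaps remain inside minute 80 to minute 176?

minute 160 to minute 176

Covered (merged): minute 23 to minute 160, minute 181 to minute 190.
Gaps within minute 80 to minute 176: minute 160 to minute 176.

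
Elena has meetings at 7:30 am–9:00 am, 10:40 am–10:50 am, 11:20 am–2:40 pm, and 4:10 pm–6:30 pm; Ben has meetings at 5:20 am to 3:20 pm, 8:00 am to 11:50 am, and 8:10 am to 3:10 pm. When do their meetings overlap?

Merge the second list: 5:20 am-3:20 pm.
7:30 am-9:00 am overlaps B on 7:30 am-9:00 am.
10:40 am-10:50 am overlaps B on 10:40 am-10:50 am.
11:20 am-2:40 pm overlaps B on 11:20 am-2:40 pm.
4:10 pm-6:30 pm falls entirely outside B.

7:30 am-9:00 am, 10:40 am-10:50 am, 11:20 am-2:40 pm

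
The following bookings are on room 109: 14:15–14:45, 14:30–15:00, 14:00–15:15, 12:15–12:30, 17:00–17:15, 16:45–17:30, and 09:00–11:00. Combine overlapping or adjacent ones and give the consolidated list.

09:00–11:00, 12:15–12:30, 14:00–15:15, 16:45–17:30

Sort by start: 09:00–11:00, 12:15–12:30, 14:00–15:15, 14:15–14:45, 14:30–15:00, 16:45–17:30, 17:00–17:15.
12:15–12:30 is disjoint → start new block.
14:00–15:15 is disjoint → start new block.
14:15–14:45 overlaps/touches 14:00–15:15 → extend to 14:00–15:15.
14:30–15:00 overlaps/touches 14:00–15:15 → extend to 14:00–15:15.
16:45–17:30 is disjoint → start new block.
17:00–17:15 overlaps/touches 16:45–17:30 → extend to 16:45–17:30.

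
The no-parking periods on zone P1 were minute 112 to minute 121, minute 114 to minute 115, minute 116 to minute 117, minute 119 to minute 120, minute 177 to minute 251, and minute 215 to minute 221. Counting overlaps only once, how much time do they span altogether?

Merged: minute 112 to minute 121, minute 177 to minute 251.
Lengths: 9 minutes + 74 minutes = 83 minutes.

83 minutes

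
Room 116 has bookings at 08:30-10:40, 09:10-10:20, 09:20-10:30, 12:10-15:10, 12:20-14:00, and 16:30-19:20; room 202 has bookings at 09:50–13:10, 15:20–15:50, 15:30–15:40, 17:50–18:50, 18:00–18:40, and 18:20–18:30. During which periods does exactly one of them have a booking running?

First set merges to 08:30–10:40, 12:10–15:10, 16:30–19:20.
Second set merges to 09:50–13:10, 15:20–15:50, 17:50–18:50.
Only in the first: 08:30–09:50, 13:10–15:10, 16:30–17:50, 18:50–19:20.
Only in the second: 10:40–12:10, 15:20–15:50.
Together these are the periods covered by exactly one.

08:30–09:50, 10:40–12:10, 13:10–15:10, 15:20–15:50, 16:30–17:50, 18:50–19:20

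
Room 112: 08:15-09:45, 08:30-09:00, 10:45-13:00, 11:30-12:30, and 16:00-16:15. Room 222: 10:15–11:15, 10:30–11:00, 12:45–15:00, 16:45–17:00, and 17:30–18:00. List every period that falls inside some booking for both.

First set merges to 08:15–09:45, 10:45–13:00, 16:00–16:15.
Second set merges to 10:15–11:15, 12:45–15:00, 16:45–17:00, 17:30–18:00.
08:15–09:45 falls entirely outside B.
10:45–13:00 overlaps B on 10:45–11:15, 12:45–13:00.
16:00–16:15 falls entirely outside B.

10:45–11:15, 12:45–13:00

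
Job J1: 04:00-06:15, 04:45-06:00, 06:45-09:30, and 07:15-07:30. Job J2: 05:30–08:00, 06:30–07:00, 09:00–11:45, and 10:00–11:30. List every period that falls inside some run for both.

Merge the first list: 04:00–06:15, 06:45–09:30.
Merge the second list: 05:30–08:00, 09:00–11:45.
04:00–06:15 ∩ B → 05:30–06:15.
06:45–09:30 ∩ B → 06:45–08:00, 09:00–09:30.

05:30–06:15, 06:45–08:00, 09:00–09:30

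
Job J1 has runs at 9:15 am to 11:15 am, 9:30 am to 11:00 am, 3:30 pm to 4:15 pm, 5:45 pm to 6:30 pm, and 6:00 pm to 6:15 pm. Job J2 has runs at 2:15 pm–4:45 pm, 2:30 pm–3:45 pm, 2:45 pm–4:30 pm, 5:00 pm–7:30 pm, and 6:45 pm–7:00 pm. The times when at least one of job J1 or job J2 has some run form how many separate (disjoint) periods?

A, merged: 9:15 am-11:15 am, 3:30 pm-4:15 pm, 5:45 pm-6:30 pm.
B, merged: 2:15 pm-4:45 pm, 5:00 pm-7:30 pm.
A ∪ B = 9:15 am-11:15 am, 2:15 pm-4:45 pm, 5:00 pm-7:30 pm.
That is 3 disjoint pieces.

3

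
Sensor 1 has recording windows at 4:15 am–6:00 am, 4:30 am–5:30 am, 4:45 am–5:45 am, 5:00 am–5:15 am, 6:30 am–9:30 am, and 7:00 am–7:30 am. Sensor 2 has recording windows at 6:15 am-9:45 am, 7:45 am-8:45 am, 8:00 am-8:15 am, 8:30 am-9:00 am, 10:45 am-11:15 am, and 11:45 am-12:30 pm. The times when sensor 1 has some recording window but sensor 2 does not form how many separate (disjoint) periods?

1

First set merges to 4:15 am–6:00 am, 6:30 am–9:30 am.
Second set merges to 6:15 am–9:45 am, 10:45 am–11:15 am, 11:45 am–12:30 pm.
A \ B = 4:15 am–6:00 am.
That is 1 disjoint piece.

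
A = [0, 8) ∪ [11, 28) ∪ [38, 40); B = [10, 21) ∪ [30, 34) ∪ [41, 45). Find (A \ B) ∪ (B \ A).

[0, 8) ∪ [10, 11) ∪ [21, 28) ∪ [30, 34) ∪ [38, 40) ∪ [41, 45)

Only in the first: [0, 8), [21, 28), [38, 40).
Only in the second: [10, 11), [30, 34), [41, 45).
Together these are the periods covered by exactly one.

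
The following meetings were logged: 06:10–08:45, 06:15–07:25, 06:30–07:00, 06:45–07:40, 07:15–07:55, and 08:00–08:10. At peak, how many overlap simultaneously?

Walk the sorted start/end points keeping a running depth.
The depth first hits 4 at 06:45.

4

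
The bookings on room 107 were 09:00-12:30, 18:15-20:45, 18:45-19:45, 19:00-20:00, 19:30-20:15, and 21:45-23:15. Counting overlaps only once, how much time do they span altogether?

7 h 30 min

Merged: 09:00-12:30, 18:15-20:45, 21:45-23:15.
Lengths: 3 h 30 min + 2 h 30 min + 1 h 30 min = 7 h 30 min.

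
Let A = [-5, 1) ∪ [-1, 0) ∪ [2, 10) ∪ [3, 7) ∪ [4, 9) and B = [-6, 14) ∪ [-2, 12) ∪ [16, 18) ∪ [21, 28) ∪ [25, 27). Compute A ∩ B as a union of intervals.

First set merges to [-5, 1), [2, 10).
Second set merges to [-6, 14), [16, 18), [21, 28).
[-5, 1) overlaps B on [-5, 1).
[2, 10) overlaps B on [2, 10).

[-5, 1) ∪ [2, 10)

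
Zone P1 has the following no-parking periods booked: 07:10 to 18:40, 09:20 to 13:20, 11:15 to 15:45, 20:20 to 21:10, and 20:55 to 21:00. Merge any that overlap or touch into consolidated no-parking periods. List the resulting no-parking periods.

09:20–13:20 overlaps/touches 07:10–18:40 → extend to 07:10–18:40.
11:15–15:45 overlaps/touches 07:10–18:40 → extend to 07:10–18:40.
20:20–21:10 is disjoint → start new block.
20:55–21:00 overlaps/touches 20:20–21:10 → extend to 20:20–21:10.

07:10–18:40, 20:20–21:10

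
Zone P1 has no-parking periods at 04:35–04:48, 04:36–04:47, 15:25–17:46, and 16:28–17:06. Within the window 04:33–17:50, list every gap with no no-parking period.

04:33–04:35, 04:48–15:25, 17:46–17:50

The merged coverage is 04:35–04:48, 15:25–17:46.
Uncovered inside 04:33–17:50: 04:33–04:35, 04:48–15:25, 17:46–17:50.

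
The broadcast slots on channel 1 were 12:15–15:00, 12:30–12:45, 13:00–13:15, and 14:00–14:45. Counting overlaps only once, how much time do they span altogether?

2 h 45 min

Merged: 12:15–15:00.
Length: 2 h 45 min.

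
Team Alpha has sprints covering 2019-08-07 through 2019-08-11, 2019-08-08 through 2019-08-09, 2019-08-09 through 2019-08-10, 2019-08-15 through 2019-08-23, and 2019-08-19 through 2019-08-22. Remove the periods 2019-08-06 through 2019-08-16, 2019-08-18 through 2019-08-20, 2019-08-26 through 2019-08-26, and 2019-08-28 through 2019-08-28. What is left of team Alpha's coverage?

2019-08-17 through 2019-08-17, 2019-08-21 through 2019-08-23

A, merged: 2019-08-07 through 2019-08-11, 2019-08-15 through 2019-08-23.
2019-08-07 through 2019-08-11 lies entirely inside B → drops out.
2019-08-15 through 2019-08-23 with B removed leaves 2019-08-17 through 2019-08-17, 2019-08-21 through 2019-08-23.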